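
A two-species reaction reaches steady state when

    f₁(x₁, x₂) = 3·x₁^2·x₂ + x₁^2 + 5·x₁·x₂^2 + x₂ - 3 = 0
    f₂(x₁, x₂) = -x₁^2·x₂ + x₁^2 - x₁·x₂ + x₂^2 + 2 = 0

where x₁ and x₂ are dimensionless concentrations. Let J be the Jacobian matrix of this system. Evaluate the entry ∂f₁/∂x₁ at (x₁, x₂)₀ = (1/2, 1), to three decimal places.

∂f₁/∂x₁ = 6·x₁·x₂ + 2·x₁ + 5·x₂^2.
At (1/2, 1) this is 9.000.

9.000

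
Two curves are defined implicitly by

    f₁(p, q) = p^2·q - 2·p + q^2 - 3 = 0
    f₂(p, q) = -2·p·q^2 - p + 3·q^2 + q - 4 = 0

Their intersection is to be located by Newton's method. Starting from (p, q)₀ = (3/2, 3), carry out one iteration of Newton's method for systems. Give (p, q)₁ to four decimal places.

At (3/2, 3): F = (9.7500, -2.5000).
Jacobian J = [[2·p·q - 2, p^2 + 2·q], [-2·q^2 - 1, -4·p·q + 6·q + 1]].
At the point, J = [[7.0000, 8.2500], [-19.0000, 1.0000]] (det J = 163.7500).
Solving J·Δ = −F gives Δ = (-0.1855, -1.0244).
Then the next iterate is (p, q)₁ = (1.3145, 1.9756).

(1.3145, 1.9756)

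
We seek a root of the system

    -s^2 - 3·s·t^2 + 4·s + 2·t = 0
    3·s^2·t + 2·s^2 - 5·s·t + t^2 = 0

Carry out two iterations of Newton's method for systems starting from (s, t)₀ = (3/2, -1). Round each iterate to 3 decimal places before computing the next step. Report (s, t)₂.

At (3/2, -1): F = (-2.750, 6.250).
Jacobian J = [[-2·s - 3·t^2 + 4, -6·s·t + 2], [6·s·t + 4·s - 5·t, 3·s^2 - 5·s + 2·t]].
At the point, J = [[-2.000, 11.000], [2.000, -2.750]] (det J = -16.500).
Solving J·Δ = −F gives Δ = (-3.708, -0.424).
Then the next iterate is (s, t)₁ = (-2.208, -1.424).
Round to (-2.208, -1.424) and repeat: F = (-3.12328, -24.76978), J = [[2.33267, -16.86515], [17.15315, 22.81779]].
Δ = (1.428, 0.012), so (s, t)₂ = (-0.780, -1.412).

(-0.780, -1.412)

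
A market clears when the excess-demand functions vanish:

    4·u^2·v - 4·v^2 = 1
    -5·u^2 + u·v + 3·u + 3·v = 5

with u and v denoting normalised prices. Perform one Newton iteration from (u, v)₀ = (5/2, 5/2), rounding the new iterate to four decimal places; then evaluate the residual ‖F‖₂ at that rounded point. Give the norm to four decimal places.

5.0078

At (5/2, 5/2): F = (36.5000, -15.0000).
Jacobian J = [[8·u·v, 4·u^2 - 8·v], [-10·u + v + 3, u + 3]].
At the point, J = [[50.0000, 5.0000], [-19.5000, 5.5000]] (det J = 372.5000).
Solving J·Δ = −F gives Δ = (-0.7403, 0.1027).
Then the next iterate is (u, v)₁ = (1.7597, 2.6027).
Re-evaluating at (1.7597, 2.6027): F = (4.141312, -2.815549), so ‖F‖₂ = 5.0078.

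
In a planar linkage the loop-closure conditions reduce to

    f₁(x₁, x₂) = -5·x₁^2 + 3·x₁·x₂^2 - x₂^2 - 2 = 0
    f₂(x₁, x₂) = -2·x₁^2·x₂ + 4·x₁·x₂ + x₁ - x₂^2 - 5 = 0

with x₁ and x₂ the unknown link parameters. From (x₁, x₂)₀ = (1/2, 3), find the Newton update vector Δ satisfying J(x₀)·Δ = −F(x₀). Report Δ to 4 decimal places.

(0.1781, -1.7229)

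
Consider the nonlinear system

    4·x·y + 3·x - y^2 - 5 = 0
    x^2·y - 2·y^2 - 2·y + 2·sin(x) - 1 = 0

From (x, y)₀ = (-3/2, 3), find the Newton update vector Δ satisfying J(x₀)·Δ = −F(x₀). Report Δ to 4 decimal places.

At (-3/2, 3): F = (-36.5000, -20.244990).
Jacobian J = [[4·y + 3, 4·x - 2·y], [2·x·y + 2·cos(x), x^2 - 4·y - 2]].
At the point, J = [[15.0000, -12.0000], [-8.858526, -11.7500]] (det J = -282.552307).
Solving J·Δ = −F gives Δ = (0.6581, -2.2191).

(0.6581, -2.2191)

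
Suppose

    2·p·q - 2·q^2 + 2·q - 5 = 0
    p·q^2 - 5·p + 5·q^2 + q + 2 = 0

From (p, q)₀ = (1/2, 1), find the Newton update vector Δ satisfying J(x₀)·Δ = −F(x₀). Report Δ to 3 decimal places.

At (1/2, 1): F = (-4.000, 6.000).
Jacobian J = [[2·q, 2·p - 4·q + 2], [q^2 - 5, 2·p·q + 10·q + 1]].
At the point, J = [[2.000, -1.000], [-4.000, 12.000]] (det J = 20.000).
Solving J·Δ = −F gives Δ = (2.100, 0.200).

(2.100, 0.200)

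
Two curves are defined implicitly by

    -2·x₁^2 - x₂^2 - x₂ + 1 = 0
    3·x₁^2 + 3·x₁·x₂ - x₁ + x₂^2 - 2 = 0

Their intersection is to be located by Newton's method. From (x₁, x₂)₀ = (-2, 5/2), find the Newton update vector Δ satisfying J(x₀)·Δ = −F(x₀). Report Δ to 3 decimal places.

At (-2, 5/2): F = (-15.750, 3.250).
Jacobian J = [[-4·x₁, -2·x₂ - 1], [6·x₁ + 3·x₂ - 1, 3·x₁ + 2·x₂]].
At the point, J = [[8.000, -6.000], [-5.500, -1.000]] (det J = -41.000).
Solving J·Δ = −F gives Δ = (0.860, -1.479).

(0.860, -1.479)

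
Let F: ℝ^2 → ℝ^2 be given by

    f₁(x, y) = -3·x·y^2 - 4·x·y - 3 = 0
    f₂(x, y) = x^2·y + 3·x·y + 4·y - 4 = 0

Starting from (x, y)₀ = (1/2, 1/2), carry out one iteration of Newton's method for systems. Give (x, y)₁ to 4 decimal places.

(-2.8014, 1.8440)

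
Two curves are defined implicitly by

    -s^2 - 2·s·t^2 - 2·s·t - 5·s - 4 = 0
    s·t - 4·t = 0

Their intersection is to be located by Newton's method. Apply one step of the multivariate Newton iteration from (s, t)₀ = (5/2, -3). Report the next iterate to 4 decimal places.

At (5/2, -3): F = (-52.7500, 4.5000).
Jacobian J = [[-2·s - 2·t^2 - 2·t - 5, -4·s·t - 2·s], [t, s - 4]].
At the point, J = [[-22.0000, 25.0000], [-3.0000, -1.5000]] (det J = 108.0000).
Solving J·Δ = −F gives Δ = (0.3090, 2.3819).
Then the next iterate is (s, t)₁ = (2.8090, -0.6181).

(2.8090, -0.6181)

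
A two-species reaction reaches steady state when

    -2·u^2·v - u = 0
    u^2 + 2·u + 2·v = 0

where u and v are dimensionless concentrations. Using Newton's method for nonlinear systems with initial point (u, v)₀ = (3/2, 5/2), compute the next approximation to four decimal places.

(3.6711, -8.0526)

At (3/2, 5/2): F = (-12.7500, 10.2500).
Jacobian J = [[-4·u·v - 1, -2·u^2], [2·u + 2, 2]].
At the point, J = [[-16.0000, -4.5000], [5.0000, 2.0000]] (det J = -9.5000).
Solving J·Δ = −F gives Δ = (2.1711, -10.5526).
Then the next iterate is (u, v)₁ = (3.6711, -8.0526).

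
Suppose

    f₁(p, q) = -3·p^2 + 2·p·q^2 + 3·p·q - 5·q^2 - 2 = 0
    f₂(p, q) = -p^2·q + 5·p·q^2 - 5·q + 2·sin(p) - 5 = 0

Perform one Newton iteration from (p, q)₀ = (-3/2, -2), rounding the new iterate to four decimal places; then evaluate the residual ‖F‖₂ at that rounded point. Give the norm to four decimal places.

At (-3/2, -2): F = (-31.7500, -22.494990).
Jacobian J = [[-6·p + 2·q^2 + 3·q, 4·p·q + 3·p - 10·q], [-2·p·q + 5·q^2 + 2·cos(p), -p^2 + 10·p·q - 5]].
At the point, J = [[11.0000, 27.5000], [14.141474, 22.7500]] (det J = -138.640546).
Solving J·Δ = −F gives Δ = (-0.7480, 1.4537).
Then the next iterate is (p, q)₁ = (-2.2480, -0.5463).
Re-evaluating at (-2.2480, -0.5463): F = (-16.310286, -4.420934), so ‖F‖₂ = 16.8988.

16.8988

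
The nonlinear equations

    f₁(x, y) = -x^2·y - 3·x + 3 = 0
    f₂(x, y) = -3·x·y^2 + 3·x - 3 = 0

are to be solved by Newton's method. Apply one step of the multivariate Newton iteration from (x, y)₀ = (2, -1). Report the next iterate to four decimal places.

At (2, -1): F = (1.0000, -3.0000).
Jacobian J = [[-2·x·y - 3, -x^2], [-3·y^2 + 3, -6·x·y]].
At the point, J = [[1.0000, -4.0000], [0.0000, 12.0000]] (det J = 12.0000).
Solving J·Δ = −F gives Δ = (0.0000, 0.2500).
Then the next iterate is (x, y)₁ = (2.0000, -0.7500).

(2.0000, -0.7500)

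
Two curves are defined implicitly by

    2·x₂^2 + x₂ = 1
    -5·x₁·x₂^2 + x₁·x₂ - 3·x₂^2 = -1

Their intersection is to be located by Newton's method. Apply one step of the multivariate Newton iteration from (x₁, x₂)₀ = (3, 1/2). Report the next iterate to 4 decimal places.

At (3, 1/2): F = (0.0000, -2.0000).
Jacobian J = [[0, 4·x₂ + 1], [-5·x₂^2 + x₂, -10·x₁·x₂ + x₁ - 6·x₂]].
At the point, J = [[0.0000, 3.0000], [-0.7500, -15.0000]] (det J = 2.2500).
Solving J·Δ = −F gives Δ = (-2.6667, 0.0000).
Then the next iterate is (x₁, x₂)₁ = (0.3333, 0.5000).

(0.3333, 0.5000)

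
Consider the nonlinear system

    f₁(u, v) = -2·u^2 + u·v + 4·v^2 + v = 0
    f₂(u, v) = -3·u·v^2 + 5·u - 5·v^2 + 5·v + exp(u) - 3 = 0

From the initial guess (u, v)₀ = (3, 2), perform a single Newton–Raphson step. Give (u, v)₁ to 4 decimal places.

(3.1116, 1.7558)

At (3, 2): F = (6.0000, -13.914463).
Jacobian J = [[-4·u + v, u + 8·v + 1], [-3·v^2 + exp(u) + 5, -6·u·v - 10·v + 5]].
At the point, J = [[-10.0000, 20.0000], [13.085537, -51.0000]] (det J = 248.289262).
Solving J·Δ = −F gives Δ = (0.1116, -0.2442).
Then the next iterate is (u, v)₁ = (3.1116, 1.7558).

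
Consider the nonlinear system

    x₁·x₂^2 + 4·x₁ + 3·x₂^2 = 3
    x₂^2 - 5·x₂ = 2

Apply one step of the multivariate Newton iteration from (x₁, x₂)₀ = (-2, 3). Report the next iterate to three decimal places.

(-5.538, 11.000)

At (-2, 3): F = (-2.000, -8.000).
Jacobian J = [[x₂^2 + 4, 2·x₁·x₂ + 6·x₂], [0, 2·x₂ - 5]].
At the point, J = [[13.000, 6.000], [0.000, 1.000]] (det J = 13.000).
Solving J·Δ = −F gives Δ = (-3.538, 8.000).
Then the next iterate is (x₁, x₂)₁ = (-5.538, 11.000).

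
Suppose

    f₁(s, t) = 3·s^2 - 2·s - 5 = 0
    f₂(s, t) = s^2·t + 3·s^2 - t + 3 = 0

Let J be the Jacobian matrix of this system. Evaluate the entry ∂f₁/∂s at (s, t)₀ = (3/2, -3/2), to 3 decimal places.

7.000

∂f₁/∂s = 6·s - 2.
At (3/2, -3/2) this is 7.000.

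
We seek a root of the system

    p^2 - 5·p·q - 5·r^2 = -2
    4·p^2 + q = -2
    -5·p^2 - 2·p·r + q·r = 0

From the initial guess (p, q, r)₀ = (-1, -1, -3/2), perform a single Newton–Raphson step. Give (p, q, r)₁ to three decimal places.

(0.902, 9.214, -4.402)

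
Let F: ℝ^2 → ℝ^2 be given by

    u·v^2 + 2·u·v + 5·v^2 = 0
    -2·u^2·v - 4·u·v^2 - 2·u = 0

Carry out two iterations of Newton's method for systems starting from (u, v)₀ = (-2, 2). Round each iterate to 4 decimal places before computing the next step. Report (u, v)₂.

At (-2, 2): F = (4.0000, 20.0000).
Jacobian J = [[v^2 + 2·v, 2·u·v + 2·u + 10·v], [-4·u·v - 4·v^2 - 2, -2·u^2 - 8·u·v]].
At the point, J = [[8.0000, 8.0000], [-2.0000, 24.0000]] (det J = 208.0000).
Solving J·Δ = −F gives Δ = (0.3077, -0.8077).
Then the next iterate is (u, v)₁ = (-1.6923, 1.1923).
Round to (-1.6923, 1.1923) and repeat: F = (0.666699, 6.178348), J = [[3.806179, 4.502941], [0.3846, 10.414076]].
Δ = (0.5508, -0.6136), so (u, v)₂ = (-1.1415, 0.5787).

(-1.1415, 0.5787)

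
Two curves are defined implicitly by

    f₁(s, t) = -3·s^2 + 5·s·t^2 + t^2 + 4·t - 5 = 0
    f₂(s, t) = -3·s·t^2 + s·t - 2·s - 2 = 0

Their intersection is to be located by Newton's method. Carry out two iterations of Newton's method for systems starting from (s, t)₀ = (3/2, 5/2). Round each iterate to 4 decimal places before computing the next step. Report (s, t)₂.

At (3/2, 5/2): F = (51.3750, -29.3750).
Jacobian J = [[-6·s + 5·t^2, 10·s·t + 2·t + 4], [-3·t^2 + t - 2, -6·s·t + s]].
At the point, J = [[22.2500, 46.5000], [-18.2500, -21.0000]] (det J = 381.3750).
Solving J·Δ = −F gives Δ = (-0.7527, -0.7447).
Then the next iterate is (s, t)₁ = (0.7473, 1.7553).
Round to (0.7473, 1.7553) and repeat: F = (14.939355, -9.090333), J = [[10.921590, 20.627957], [-9.487934, -7.123114]].
Δ = (-0.6878, -0.3601), so (s, t)₂ = (0.0595, 1.3952).

(0.0595, 1.3952)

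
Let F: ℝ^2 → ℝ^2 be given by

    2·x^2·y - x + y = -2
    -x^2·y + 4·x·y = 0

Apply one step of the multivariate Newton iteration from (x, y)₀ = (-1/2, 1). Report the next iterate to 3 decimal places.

(-8.000, -16.667)

At (-1/2, 1): F = (4.000, -2.250).
Jacobian J = [[4·x·y - 1, 2·x^2 + 1], [-2·x·y + 4·y, -x^2 + 4·x]].
At the point, J = [[-3.000, 1.500], [5.000, -2.250]] (det J = -0.750).
Solving J·Δ = −F gives Δ = (-7.500, -17.667).
Then the next iterate is (x, y)₁ = (-8.000, -16.667).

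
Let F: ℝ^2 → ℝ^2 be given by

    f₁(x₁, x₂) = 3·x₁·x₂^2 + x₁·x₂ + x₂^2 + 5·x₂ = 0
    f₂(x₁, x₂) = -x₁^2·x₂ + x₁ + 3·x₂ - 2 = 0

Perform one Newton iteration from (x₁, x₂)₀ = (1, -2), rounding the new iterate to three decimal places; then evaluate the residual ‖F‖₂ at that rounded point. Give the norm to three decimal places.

1.160

At (1, -2): F = (4.000, -5.000).
Jacobian J = [[3·x₂^2 + x₂, 6·x₁·x₂ + x₁ + 2·x₂ + 5], [-2·x₁·x₂ + 1, -x₁^2 + 3]].
At the point, J = [[10.000, -10.000], [5.000, 2.000]] (det J = 70.000).
Solving J·Δ = −F gives Δ = (0.600, 1.000).
Then the next iterate is (x₁, x₂)₁ = (1.600, -1.000).
Re-evaluating at (1.600, -1.000): F = (-0.800, -0.840), so ‖F‖₂ = 1.160.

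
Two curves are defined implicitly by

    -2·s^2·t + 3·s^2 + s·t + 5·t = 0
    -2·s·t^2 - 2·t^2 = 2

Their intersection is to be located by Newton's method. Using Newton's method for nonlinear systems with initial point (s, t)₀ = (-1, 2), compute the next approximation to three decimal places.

(-1.250, -1.000)

At (-1, 2): F = (7.000, -2.000).
Jacobian J = [[-4·s·t + 6·s + t, -2·s^2 + s + 5], [-2·t^2, -4·s·t - 4·t]].
At the point, J = [[4.000, 2.000], [-8.000, 0.000]] (det J = 16.000).
Solving J·Δ = −F gives Δ = (-0.250, -3.000).
Then the next iterate is (s, t)₁ = (-1.250, -1.000).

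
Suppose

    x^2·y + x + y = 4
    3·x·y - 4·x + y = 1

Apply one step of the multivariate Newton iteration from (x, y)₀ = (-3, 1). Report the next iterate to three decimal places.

(-1.920, 1.240)

At (-3, 1): F = (3.000, 3.000).
Jacobian J = [[2·x·y + 1, x^2 + 1], [3·y - 4, 3·x + 1]].
At the point, J = [[-5.000, 10.000], [-1.000, -8.000]] (det J = 50.000).
Solving J·Δ = −F gives Δ = (1.080, 0.240).
Then the next iterate is (x, y)₁ = (-1.920, 1.240).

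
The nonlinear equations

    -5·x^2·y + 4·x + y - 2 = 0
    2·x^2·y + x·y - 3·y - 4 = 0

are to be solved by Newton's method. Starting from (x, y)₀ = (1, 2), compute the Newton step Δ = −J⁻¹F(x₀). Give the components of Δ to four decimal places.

(0.4000, -3.1000)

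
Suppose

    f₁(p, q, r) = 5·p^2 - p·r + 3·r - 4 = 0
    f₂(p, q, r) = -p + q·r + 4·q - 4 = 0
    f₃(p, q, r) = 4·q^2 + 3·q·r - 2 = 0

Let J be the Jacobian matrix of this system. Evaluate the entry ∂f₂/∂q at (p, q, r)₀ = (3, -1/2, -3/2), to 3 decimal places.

2.500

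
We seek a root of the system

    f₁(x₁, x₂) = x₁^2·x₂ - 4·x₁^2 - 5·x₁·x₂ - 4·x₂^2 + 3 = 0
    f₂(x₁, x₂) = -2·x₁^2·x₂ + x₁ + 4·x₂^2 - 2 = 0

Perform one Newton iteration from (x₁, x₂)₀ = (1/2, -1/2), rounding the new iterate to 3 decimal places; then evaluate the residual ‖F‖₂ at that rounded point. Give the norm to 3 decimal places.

16.952

At (1/2, -1/2): F = (2.125, -0.250).
Jacobian J = [[2·x₁·x₂ - 8·x₁ - 5·x₂, x₁^2 - 5·x₁ - 8·x₂], [-4·x₁·x₂ + 1, -2·x₁^2 + 8·x₂]].
At the point, J = [[-2.000, 1.750], [2.000, -4.500]] (det J = 5.500).
Solving J·Δ = −F gives Δ = (1.659, 0.682).
Then the next iterate is (x₁, x₂)₁ = (2.159, 0.182).
Re-evaluating at (2.159, 0.182): F = (-16.89396, -1.40521), so ‖F‖₂ = 16.952.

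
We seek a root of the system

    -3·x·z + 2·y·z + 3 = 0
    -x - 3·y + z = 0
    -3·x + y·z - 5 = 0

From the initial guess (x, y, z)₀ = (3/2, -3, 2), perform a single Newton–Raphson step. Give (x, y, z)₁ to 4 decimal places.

(-2.8384, 2.5758, 4.8889)

At (3/2, -3, 2): F = (-18.0000, 9.5000, -15.5000).
Jacobian J = [[-3·z, 2·z, -3·x + 2·y], [-1, -3, 1], [-3, z, y]].
At the point, J = [[-6.0000, 4.0000, -10.5000], [-1.0000, -3.0000, 1.0000], [-3.0000, 2.0000, -3.0000]] (det J = 49.5000).
Solving J·Δ = −F gives Δ = (-4.3384, 5.5758, 2.8889).
Then the next iterate is (x, y, z)₁ = (-2.8384, 2.5758, 4.8889).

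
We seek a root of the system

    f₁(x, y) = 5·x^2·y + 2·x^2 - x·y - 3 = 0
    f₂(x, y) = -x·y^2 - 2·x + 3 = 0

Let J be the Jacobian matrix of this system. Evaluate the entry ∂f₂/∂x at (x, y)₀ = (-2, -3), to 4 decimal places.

∂f₂/∂x = -y^2 - 2.
At (-2, -3) this is -11.0000.

-11.0000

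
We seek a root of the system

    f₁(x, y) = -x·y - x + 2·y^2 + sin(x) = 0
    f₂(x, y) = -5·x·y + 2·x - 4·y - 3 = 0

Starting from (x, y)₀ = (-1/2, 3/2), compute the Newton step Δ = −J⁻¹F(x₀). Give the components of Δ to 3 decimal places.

(-0.857, -1.025)

At (-1/2, 3/2): F = (5.27057, -6.250).
Jacobian J = [[-y + cos(x) - 1, -x + 4·y], [-5·y + 2, -5·x - 4]].
At the point, J = [[-1.62242, 6.500], [-5.500, -1.500]] (det J = 38.18363).
Solving J·Δ = −F gives Δ = (-0.857, -1.025).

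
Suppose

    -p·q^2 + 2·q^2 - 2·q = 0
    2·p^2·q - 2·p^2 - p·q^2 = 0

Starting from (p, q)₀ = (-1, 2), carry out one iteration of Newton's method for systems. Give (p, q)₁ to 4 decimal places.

At (-1, 2): F = (8.0000, 6.0000).
Jacobian J = [[-q^2, -2·p·q + 4·q - 2], [4·p·q - 4·p - q^2, 2·p^2 - 2·p·q]].
At the point, J = [[-4.0000, 10.0000], [-8.0000, 6.0000]] (det J = 56.0000).
Solving J·Δ = −F gives Δ = (0.2143, -0.7143).
Then the next iterate is (p, q)₁ = (-0.7857, 1.2857).

(-0.7857, 1.2857)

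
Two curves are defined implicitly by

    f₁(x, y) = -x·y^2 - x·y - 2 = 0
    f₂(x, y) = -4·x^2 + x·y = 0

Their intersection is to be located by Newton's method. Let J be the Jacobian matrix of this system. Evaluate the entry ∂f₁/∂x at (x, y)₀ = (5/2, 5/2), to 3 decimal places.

∂f₁/∂x = -y^2 - y.
At (5/2, 5/2) this is -8.750.

-8.750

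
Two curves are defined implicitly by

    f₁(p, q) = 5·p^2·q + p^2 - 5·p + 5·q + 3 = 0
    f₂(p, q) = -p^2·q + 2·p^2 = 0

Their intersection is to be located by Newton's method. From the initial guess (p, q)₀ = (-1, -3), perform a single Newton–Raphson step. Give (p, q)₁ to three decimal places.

(-0.623, -1.766)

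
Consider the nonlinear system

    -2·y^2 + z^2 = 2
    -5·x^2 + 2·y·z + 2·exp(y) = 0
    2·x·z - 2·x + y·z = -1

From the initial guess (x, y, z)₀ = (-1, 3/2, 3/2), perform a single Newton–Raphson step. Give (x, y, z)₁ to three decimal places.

(-2.646, 1.709, 3.334)

At (-1, 3/2, 3/2): F = (-4.250, 8.46338, 2.250).
Jacobian J = [[0, -4·y, 2·z], [-10·x, 2·z + 2·exp(y), 2·y], [2·z - 2, z, 2·x + y]].
At the point, J = [[0.000, -6.000, 3.000], [10.000, 11.96338, 3.000], [1.000, 1.500, -0.500]] (det J = -38.89013).
Solving J·Δ = −F gives Δ = (-1.646, 0.209, 1.834).
Then the next iterate is (x, y, z)₁ = (-2.646, 1.709, 3.334).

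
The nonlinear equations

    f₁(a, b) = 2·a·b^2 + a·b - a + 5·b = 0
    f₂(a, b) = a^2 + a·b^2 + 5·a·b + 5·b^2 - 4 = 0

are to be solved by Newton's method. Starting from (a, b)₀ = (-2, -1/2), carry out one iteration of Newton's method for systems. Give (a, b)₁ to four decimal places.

(-1.4053, -0.3436)

At (-2, -1/2): F = (-0.5000, 5.7500).
Jacobian J = [[2·b^2 + b - 1, 4·a·b + a + 5], [2·a + b^2 + 5·b, 2·a·b + 5·a + 10·b]].
At the point, J = [[-1.0000, 7.0000], [-6.2500, -13.0000]] (det J = 56.7500).
Solving J·Δ = −F gives Δ = (0.5947, 0.1564).
Then the next iterate is (a, b)₁ = (-1.4053, -0.3436).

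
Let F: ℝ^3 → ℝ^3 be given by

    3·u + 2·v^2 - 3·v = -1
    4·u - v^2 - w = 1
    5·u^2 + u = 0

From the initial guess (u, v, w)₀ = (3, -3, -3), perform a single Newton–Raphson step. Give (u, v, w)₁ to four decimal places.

(1.4516, -0.8430, 8.7484)

At (3, -3, -3): F = (37.0000, 5.0000, 48.0000).
Jacobian J = [[3, 4·v - 3, 0], [4, -2·v, -1], [10·u + 1, 0, 0]].
At the point, J = [[3.0000, -15.0000, 0.0000], [4.0000, 6.0000, -1.0000], [31.0000, 0.0000, 0.0000]] (det J = 465.0000).
Solving J·Δ = −F gives Δ = (-1.5484, 2.1570, 11.7484).
Then the next iterate is (u, v, w)₁ = (1.4516, -0.8430, 8.7484).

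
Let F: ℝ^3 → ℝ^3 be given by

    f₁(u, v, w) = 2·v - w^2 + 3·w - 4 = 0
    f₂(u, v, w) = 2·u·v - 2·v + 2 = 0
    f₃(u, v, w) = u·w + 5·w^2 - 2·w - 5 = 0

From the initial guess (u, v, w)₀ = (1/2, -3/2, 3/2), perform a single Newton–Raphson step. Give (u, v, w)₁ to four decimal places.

(0.8750, 0.8750, 1.1620)

At (1/2, -3/2, 3/2): F = (-4.7500, 3.5000, 4.0000).
Jacobian J = [[0, 2, -2·w + 3], [2·v, 2·u - 2, 0], [w, 0, u + 10·w - 2]].
At the point, J = [[0.0000, 2.0000, 0.0000], [-3.0000, -1.0000, 0.0000], [1.5000, 0.0000, 13.5000]] (det J = 81.0000).
Solving J·Δ = −F gives Δ = (0.3750, 2.3750, -0.3380).
Then the next iterate is (u, v, w)₁ = (0.8750, 0.8750, 1.1620).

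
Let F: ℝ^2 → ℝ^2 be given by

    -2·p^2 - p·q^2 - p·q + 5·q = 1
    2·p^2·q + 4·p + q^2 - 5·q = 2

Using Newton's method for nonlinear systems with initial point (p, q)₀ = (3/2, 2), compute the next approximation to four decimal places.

At (3/2, 2): F = (-4.5000, 7.0000).
Jacobian J = [[-4·p - q^2 - q, -2·p·q - p + 5], [4·p·q + 4, 2·p^2 + 2·q - 5]].
At the point, J = [[-12.0000, -2.5000], [16.0000, 3.5000]] (det J = -2.0000).
Solving J·Δ = −F gives Δ = (0.8750, -6.0000).
Then the next iterate is (p, q)₁ = (2.3750, -4.0000).

(2.3750, -4.0000)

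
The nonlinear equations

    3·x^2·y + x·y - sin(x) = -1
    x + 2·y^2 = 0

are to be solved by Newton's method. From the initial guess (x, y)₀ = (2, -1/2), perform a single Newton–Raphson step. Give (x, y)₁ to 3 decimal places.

(-9.560, -5.030)

At (2, -1/2): F = (-6.90930, 2.500).
Jacobian J = [[6·x·y + y - cos(x), 3·x^2 + x], [1, 4·y]].
At the point, J = [[-6.08385, 14.000], [1.000, -2.000]] (det J = -1.83229).
Solving J·Δ = −F gives Δ = (-11.560, -4.530).
Then the next iterate is (x, y)₁ = (-9.560, -5.030).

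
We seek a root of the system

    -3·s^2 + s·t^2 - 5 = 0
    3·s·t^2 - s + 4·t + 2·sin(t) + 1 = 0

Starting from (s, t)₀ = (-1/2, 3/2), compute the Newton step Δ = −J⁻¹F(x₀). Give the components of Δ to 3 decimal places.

(-1.727, -10.628)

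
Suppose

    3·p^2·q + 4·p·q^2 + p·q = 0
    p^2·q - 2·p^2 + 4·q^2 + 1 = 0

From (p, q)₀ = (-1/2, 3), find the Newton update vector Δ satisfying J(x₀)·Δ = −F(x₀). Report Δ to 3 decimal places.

At (-1/2, 3): F = (-17.250, 37.250).
Jacobian J = [[6·p·q + 4·q^2 + q, 3·p^2 + 8·p·q + p], [2·p·q - 4·p, p^2 + 8·q]].
At the point, J = [[30.000, -11.750], [-1.000, 24.250]] (det J = 715.750).
Solving J·Δ = −F gives Δ = (-0.027, -1.537).

(-0.027, -1.537)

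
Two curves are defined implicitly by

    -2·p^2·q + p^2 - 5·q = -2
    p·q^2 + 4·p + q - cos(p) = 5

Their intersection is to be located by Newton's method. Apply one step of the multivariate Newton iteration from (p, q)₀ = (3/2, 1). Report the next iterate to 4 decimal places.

(1.2426, 0.5287)

At (3/2, 1): F = (-5.2500, 3.429263).
Jacobian J = [[-4·p·q + 2·p, -2·p^2 - 5], [q^2 + sin(p) + 4, 2·p·q + 1]].
At the point, J = [[-3.0000, -9.5000], [5.997495, 4.0000]] (det J = 44.976202).
Solving J·Δ = −F gives Δ = (-0.2574, -0.4713).
Then the next iterate is (p, q)₁ = (1.2426, 0.5287).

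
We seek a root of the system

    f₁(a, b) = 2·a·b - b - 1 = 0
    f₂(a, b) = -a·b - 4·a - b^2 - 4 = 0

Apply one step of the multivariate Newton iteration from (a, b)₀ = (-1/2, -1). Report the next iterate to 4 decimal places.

(-0.9091, -0.0909)

At (-1/2, -1): F = (1.0000, -3.5000).
Jacobian J = [[2·b, 2·a - 1], [-b - 4, -a - 2·b]].
At the point, J = [[-2.0000, -2.0000], [-3.0000, 2.5000]] (det J = -11.0000).
Solving J·Δ = −F gives Δ = (-0.4091, 0.9091).
Then the next iterate is (a, b)₁ = (-0.9091, -0.0909).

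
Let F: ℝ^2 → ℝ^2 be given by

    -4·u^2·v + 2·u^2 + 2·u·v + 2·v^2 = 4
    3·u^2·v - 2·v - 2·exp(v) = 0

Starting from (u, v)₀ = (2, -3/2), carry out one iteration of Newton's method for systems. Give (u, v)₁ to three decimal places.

(1.470, -0.881)

At (2, -3/2): F = (26.500, -15.44626).
Jacobian J = [[-8·u·v + 4·u + 2·v, -4·u^2 + 2·u + 4·v], [6·u·v, 3·u^2 - 2·exp(v) - 2]].
At the point, J = [[29.000, -18.000], [-18.000, 9.55374]] (det J = -46.94155).
Solving J·Δ = −F gives Δ = (-0.530, 0.619).
Then the next iterate is (u, v)₁ = (1.470, -0.881).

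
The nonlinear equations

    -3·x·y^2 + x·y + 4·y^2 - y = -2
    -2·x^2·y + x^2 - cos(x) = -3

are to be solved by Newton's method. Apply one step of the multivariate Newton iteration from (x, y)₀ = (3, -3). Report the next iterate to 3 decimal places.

(1.440, -2.932)

At (3, -3): F = (-49.000, 66.98999).
Jacobian J = [[-3·y^2 + y, -6·x·y + x + 8·y - 1], [-4·x·y + 2·x + sin(x), -2·x^2]].
At the point, J = [[-30.000, 32.000], [42.14112, -18.000]] (det J = -808.51584).
Solving J·Δ = −F gives Δ = (-1.560, 0.068).
Then the next iterate is (x, y)₁ = (1.440, -2.932).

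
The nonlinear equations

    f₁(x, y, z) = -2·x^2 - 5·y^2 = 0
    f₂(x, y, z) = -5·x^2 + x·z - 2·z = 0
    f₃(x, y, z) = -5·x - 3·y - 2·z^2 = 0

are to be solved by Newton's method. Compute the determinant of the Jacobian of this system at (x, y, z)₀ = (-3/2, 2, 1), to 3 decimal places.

J = [[-4·x, -10·y, 0], [-10·x + z, 0, x - 2], [-5, -3, -4·z]].
At the point, J = [[6.000, -20.000, 0.000], [16.000, 0.000, -3.500], [-5.000, -3.000, -4.000]].
det J = -1693.000.

-1693.000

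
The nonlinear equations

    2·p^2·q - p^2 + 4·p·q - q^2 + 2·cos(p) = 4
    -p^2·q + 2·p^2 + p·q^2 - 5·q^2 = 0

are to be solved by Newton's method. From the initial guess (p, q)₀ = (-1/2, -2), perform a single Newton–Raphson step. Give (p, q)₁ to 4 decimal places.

At (-1/2, -2): F = (-3.494835, -21.0000).
Jacobian J = [[4·p·q - 2·p + 4·q - 2·sin(p), 2·p^2 + 4·p - 2·q], [-2·p·q + 4·p + q^2, -p^2 + 2·p·q - 10·q]].
At the point, J = [[-2.041149, 2.5000], [0.0000, 21.7500]] (det J = -44.394989).
Solving J·Δ = −F gives Δ = (-0.5296, 0.9655).
Then the next iterate is (p, q)₁ = (-1.0296, -1.0345).

(-1.0296, -1.0345)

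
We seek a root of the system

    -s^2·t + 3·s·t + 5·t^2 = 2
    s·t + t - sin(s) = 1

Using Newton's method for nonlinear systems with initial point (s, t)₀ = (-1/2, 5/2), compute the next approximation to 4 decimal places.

At (-1/2, 5/2): F = (24.8750, 0.729426).
Jacobian J = [[-2·s·t + 3·t, -s^2 + 3·s + 10·t], [t - cos(s), s + 1]].
At the point, J = [[10.0000, 23.2500], [1.622417, 0.5000]] (det J = -32.721205).
Solving J·Δ = −F gives Δ = (-0.1382, -1.0105).
Then the next iterate is (s, t)₁ = (-0.6382, 1.4895).

(-0.6382, 1.4895)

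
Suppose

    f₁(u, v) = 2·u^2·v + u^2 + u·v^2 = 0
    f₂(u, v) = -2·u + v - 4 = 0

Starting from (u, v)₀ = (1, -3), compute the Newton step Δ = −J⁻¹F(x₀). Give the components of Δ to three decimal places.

(-3.556, 1.889)

At (1, -3): F = (4.000, -9.000).
Jacobian J = [[4·u·v + 2·u + v^2, 2·u^2 + 2·u·v], [-2, 1]].
At the point, J = [[-1.000, -4.000], [-2.000, 1.000]] (det J = -9.000).
Solving J·Δ = −F gives Δ = (-3.556, 1.889).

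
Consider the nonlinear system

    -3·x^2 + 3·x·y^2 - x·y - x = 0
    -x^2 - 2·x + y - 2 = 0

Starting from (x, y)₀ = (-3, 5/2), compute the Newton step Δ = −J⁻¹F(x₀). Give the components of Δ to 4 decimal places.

(0.8832, -1.0329)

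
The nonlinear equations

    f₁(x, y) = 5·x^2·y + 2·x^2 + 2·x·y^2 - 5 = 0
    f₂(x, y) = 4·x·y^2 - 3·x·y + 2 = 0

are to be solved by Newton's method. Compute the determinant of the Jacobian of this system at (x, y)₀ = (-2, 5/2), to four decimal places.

1547.0000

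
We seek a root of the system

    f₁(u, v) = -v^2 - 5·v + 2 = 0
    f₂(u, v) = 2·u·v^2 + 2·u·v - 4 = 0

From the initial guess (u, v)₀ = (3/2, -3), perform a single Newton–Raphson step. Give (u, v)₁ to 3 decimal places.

(-9.667, -11.000)

At (3/2, -3): F = (8.000, 14.000).
Jacobian J = [[0, -2·v - 5], [2·v^2 + 2·v, 4·u·v + 2·u]].
At the point, J = [[0.000, 1.000], [12.000, -15.000]] (det J = -12.000).
Solving J·Δ = −F gives Δ = (-11.167, -8.000).
Then the next iterate is (u, v)₁ = (-9.667, -11.000).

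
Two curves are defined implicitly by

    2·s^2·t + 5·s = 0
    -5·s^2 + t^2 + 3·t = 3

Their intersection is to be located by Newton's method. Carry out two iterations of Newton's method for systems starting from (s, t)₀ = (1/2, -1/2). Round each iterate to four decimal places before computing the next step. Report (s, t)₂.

(0.0045, 0.7620)

At (1/2, -1/2): F = (2.2500, -5.5000).
Jacobian J = [[4·s·t + 5, 2·s^2], [-10·s, 2·t + 3]].
At the point, J = [[4.0000, 0.5000], [-5.0000, 2.0000]] (det J = 10.5000).
Solving J·Δ = −F gives Δ = (-0.6905, 1.0238).
Then the next iterate is (s, t)₁ = (-0.1905, 0.5238).
Round to (-0.1905, 0.5238) and repeat: F = (-0.914482, -1.335685), J = [[4.600864, 0.072581], [1.9050, 4.0476]].
Δ = (0.1950, 0.2382), so (s, t)₂ = (0.0045, 0.7620).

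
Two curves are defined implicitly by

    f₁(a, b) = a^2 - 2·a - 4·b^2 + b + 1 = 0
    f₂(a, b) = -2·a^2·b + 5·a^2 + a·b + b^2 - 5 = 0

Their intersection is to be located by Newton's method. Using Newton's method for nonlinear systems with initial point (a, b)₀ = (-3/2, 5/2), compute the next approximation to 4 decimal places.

(-0.9048, 1.4881)

At (-3/2, 5/2): F = (-16.2500, -2.5000).
Jacobian J = [[2·a - 2, -8·b + 1], [-4·a·b + 10·a + b, -2·a^2 + a + 2·b]].
At the point, J = [[-5.0000, -19.0000], [2.5000, -1.0000]] (det J = 52.5000).
Solving J·Δ = −F gives Δ = (0.5952, -1.0119).
Then the next iterate is (a, b)₁ = (-0.9048, 1.4881).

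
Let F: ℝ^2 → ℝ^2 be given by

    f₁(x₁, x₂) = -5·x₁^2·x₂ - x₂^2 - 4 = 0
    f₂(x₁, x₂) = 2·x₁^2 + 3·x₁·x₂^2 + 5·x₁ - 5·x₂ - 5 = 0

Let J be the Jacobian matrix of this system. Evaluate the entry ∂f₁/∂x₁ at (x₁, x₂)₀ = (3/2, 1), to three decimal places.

-15.000

∂f₁/∂x₁ = -10·x₁·x₂.
At (3/2, 1) this is -15.000.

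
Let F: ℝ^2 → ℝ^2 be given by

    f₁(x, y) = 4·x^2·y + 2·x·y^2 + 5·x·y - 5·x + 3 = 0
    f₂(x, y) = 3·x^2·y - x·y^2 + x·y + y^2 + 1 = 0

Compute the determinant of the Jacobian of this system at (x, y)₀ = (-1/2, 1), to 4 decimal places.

-17.0000

J = [[8·x·y + 2·y^2 + 5·y - 5, 4·x^2 + 4·x·y + 5·x], [6·x·y - y^2 + y, 3·x^2 - 2·x·y + x + 2·y]].
At the point, J = [[-2.0000, -3.5000], [-3.0000, 3.2500]].
det J = -17.0000.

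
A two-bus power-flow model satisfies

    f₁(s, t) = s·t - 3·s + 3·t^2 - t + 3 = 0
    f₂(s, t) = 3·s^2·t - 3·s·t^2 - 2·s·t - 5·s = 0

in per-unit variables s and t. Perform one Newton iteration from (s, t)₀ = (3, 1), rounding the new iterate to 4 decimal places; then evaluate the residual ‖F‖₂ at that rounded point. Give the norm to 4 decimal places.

At (3, 1): F = (-1.0000, -3.0000).
Jacobian J = [[t - 3, s + 6·t - 1], [6·s·t - 3·t^2 - 2·t - 5, 3·s^2 - 6·s·t - 2·s]].
At the point, J = [[-2.0000, 8.0000], [8.0000, 3.0000]] (det J = -70.0000).
Solving J·Δ = −F gives Δ = (0.3000, 0.2000).
Then the next iterate is (s, t)₁ = (3.3000, 1.2000).
Re-evaluating at (3.3000, 1.2000): F = (0.1800, 0.5280), so ‖F‖₂ = 0.5578.

0.5578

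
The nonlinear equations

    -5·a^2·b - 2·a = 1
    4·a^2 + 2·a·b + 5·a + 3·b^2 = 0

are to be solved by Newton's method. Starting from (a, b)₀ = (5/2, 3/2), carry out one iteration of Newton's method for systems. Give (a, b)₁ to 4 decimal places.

(-0.2234, 3.2504)

At (5/2, 3/2): F = (-52.8750, 51.7500).
Jacobian J = [[-10·a·b - 2, -5·a^2], [8·a + 2·b + 5, 2·a + 6·b]].
At the point, J = [[-39.5000, -31.2500], [28.0000, 14.0000]] (det J = 322.0000).
Solving J·Δ = −F gives Δ = (-2.7234, 1.7504).
Then the next iterate is (a, b)₁ = (-0.2234, 3.2504).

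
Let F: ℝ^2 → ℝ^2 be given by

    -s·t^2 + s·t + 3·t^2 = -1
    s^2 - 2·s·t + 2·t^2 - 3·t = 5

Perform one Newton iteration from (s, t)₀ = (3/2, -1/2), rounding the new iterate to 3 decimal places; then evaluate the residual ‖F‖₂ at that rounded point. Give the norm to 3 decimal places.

At (3/2, -1/2): F = (0.625, 0.750).
Jacobian J = [[-t^2 + t, -2·s·t + s + 6·t], [2·s - 2·t, -2·s + 4·t - 3]].
At the point, J = [[-0.750, 0.000], [4.000, -8.000]] (det J = 6.000).
Solving J·Δ = −F gives Δ = (0.833, 0.510).
Then the next iterate is (s, t)₁ = (2.333, 0.010).
Re-evaluating at (2.333, 0.010): F = (1.02340, 0.36643), so ‖F‖₂ = 1.087.

1.087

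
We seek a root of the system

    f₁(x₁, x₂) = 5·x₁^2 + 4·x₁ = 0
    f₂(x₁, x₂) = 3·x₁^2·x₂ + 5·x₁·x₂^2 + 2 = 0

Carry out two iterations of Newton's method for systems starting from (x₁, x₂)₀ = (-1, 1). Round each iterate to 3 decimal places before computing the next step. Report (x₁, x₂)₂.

(-0.801, 0.986)

At (-1, 1): F = (1.000, 0.000).
Jacobian J = [[10·x₁ + 4, 0], [6·x₁·x₂ + 5·x₂^2, 3·x₁^2 + 10·x₁·x₂]].
At the point, J = [[-6.000, 0.000], [-1.000, -7.000]] (det J = 42.000).
Solving J·Δ = −F gives Δ = (0.167, -0.024).
Then the next iterate is (x₁, x₂)₁ = (-0.833, 0.976).
Round to (-0.833, 0.976) and repeat: F = (0.13745, 0.06423), J = [[-4.330, 0.000], [-0.11517, -6.04841]].
Δ = (0.032, 0.010), so (x₁, x₂)₂ = (-0.801, 0.986).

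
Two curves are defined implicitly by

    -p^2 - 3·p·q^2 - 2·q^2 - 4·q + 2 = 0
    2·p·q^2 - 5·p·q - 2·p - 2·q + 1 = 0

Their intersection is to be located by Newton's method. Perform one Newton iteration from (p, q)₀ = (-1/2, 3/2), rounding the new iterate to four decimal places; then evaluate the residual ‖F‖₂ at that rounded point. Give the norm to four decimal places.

5.1684

At (-1/2, 3/2): F = (-5.3750, 0.5000).
Jacobian J = [[-2·p - 3·q^2, -6·p·q - 4·q - 4], [2·q^2 - 5·q - 2, 4·p·q - 5·p - 2]].
At the point, J = [[-5.7500, -5.5000], [-5.0000, -2.5000]] (det J = -13.1250).
Solving J·Δ = −F gives Δ = (1.2333, -2.2667).
Then the next iterate is (p, q)₁ = (0.7333, -0.7667).
Re-evaluating at (0.7333, -0.7667): F = (2.060249, 4.740015), so ‖F‖₂ = 5.1684.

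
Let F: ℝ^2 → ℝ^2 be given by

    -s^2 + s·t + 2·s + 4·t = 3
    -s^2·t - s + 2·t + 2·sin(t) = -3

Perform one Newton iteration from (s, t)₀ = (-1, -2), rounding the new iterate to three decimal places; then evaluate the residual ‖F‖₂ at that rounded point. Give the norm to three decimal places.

8.223

At (-1, -2): F = (-12.000, 0.18141).
Jacobian J = [[-2·s + t + 2, s + 4], [-2·s·t - 1, -s^2 + 2·cos(t) + 2]].
At the point, J = [[2.000, 3.000], [-5.000, 0.16771]] (det J = 15.33541).
Solving J·Δ = −F gives Δ = (0.167, 3.889).
Then the next iterate is (s, t)₁ = (-0.833, 1.889).
Re-evaluating at (-0.833, 1.889): F = (0.62257, 8.19984), so ‖F‖₂ = 8.223.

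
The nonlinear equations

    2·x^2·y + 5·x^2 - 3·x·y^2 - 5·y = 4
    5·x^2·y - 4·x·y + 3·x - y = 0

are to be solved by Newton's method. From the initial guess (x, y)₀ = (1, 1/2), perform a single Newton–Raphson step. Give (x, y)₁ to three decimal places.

(0.500, -0.646)

At (1, 1/2): F = (-1.250, 3.000).
Jacobian J = [[4·x·y + 10·x - 3·y^2, 2·x^2 - 6·x·y - 5], [10·x·y - 4·y + 3, 5·x^2 - 4·x - 1]].
At the point, J = [[11.250, -6.000], [6.000, 0.000]] (det J = 36.000).
Solving J·Δ = −F gives Δ = (-0.500, -1.146).
Then the next iterate is (x, y)₁ = (0.500, -0.646).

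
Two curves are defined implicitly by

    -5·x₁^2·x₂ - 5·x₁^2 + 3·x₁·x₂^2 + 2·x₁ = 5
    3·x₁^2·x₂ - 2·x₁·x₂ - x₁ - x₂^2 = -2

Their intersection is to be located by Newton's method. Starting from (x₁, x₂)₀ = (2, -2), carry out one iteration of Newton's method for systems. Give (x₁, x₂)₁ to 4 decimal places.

(1.2946, -1.5678)

At (2, -2): F = (43.0000, -20.0000).
Jacobian J = [[-10·x₁·x₂ - 10·x₁ + 3·x₂^2 + 2, -5·x₁^2 + 6·x₁·x₂], [6·x₁·x₂ - 2·x₂ - 1, 3·x₁^2 - 2·x₁ - 2·x₂]].
At the point, J = [[34.0000, -44.0000], [-21.0000, 12.0000]] (det J = -516.0000).
Solving J·Δ = −F gives Δ = (-0.7054, 0.4322).
Then the next iterate is (x₁, x₂)₁ = (1.2946, -1.5678).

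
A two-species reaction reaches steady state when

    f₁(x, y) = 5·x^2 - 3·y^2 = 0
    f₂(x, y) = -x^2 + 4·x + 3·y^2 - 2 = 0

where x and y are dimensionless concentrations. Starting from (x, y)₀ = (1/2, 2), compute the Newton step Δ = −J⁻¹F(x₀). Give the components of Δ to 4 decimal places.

(-0.1250, -0.9479)

At (1/2, 2): F = (-10.7500, 11.7500).
Jacobian J = [[10·x, -6·y], [-2·x + 4, 6·y]].
At the point, J = [[5.0000, -12.0000], [3.0000, 12.0000]] (det J = 96.0000).
Solving J·Δ = −F gives Δ = (-0.1250, -0.9479).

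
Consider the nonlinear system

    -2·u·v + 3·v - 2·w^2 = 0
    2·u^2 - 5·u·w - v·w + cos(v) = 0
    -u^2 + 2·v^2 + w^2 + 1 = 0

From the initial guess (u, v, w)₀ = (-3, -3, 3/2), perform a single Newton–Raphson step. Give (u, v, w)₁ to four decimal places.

At (-3, -3, 3/2): F = (-31.5000, 44.010008, 12.2500).
Jacobian J = [[-2·v, -2·u + 3, -4·w], [4·u - 5·w, -w - sin(v), -5·u - v], [-2·u, 4·v, 2·w]].
At the point, J = [[6.0000, 9.0000, -6.0000], [-19.5000, -1.358880, 18.0000], [6.0000, -12.0000, 3.0000]] (det J = 1317.120480).
Solving J·Δ = −F gives Δ = (2.1338, 2.0939, 0.0247).
Then the next iterate is (u, v, w)₁ = (-0.8662, -0.9061, 1.5247).

(-0.8662, -0.9061, 1.5247)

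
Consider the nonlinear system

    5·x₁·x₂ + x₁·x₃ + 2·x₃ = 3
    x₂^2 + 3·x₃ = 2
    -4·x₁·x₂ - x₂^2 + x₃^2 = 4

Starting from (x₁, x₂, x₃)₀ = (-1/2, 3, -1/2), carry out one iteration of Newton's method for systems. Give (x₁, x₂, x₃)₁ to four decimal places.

(-0.4899, 0.4811, 2.7044)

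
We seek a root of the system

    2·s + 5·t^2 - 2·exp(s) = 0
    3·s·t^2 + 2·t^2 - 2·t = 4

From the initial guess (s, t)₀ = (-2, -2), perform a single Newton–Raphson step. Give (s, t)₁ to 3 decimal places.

At (-2, -2): F = (15.72933, -16.000).
Jacobian J = [[-2·exp(s) + 2, 10·t], [3·t^2, 6·s·t + 4·t - 2]].
At the point, J = [[1.72933, -20.000], [12.000, 14.000]] (det J = 264.21061).
Solving J·Δ = −F gives Δ = (0.378, 0.819).
Then the next iterate is (s, t)₁ = (-1.622, -1.181).

(-1.622, -1.181)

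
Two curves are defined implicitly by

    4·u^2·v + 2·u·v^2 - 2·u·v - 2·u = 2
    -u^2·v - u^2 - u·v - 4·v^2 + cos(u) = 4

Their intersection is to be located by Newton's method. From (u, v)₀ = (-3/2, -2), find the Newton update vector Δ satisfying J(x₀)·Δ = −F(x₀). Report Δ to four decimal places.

At (-3/2, -2): F = (-35.0000, -20.679263).
Jacobian J = [[8·u·v + 2·v^2 - 2·v - 2, 4·u^2 + 4·u·v - 2·u], [-2·u·v - 2·u - v - sin(u), -u^2 - u - 8·v]].
At the point, J = [[34.0000, 24.0000], [-0.002505, 15.2500]] (det J = 518.560120).
Solving J·Δ = −F gives Δ = (0.0722, 1.3560).

(0.0722, 1.3560)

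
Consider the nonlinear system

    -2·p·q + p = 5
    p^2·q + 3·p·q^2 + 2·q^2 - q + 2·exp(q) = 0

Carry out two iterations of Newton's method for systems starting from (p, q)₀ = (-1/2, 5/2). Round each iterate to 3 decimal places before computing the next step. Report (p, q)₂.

At (-1/2, 5/2): F = (-3.000, 25.61499).
Jacobian J = [[-2·q + 1, -2·p], [2·p·q + 3·q^2, p^2 + 6·p·q + 4·q + 2·exp(q) - 1]].
At the point, J = [[-4.000, 1.000], [16.250, 26.11499]] (det J = -120.70995).
Solving J·Δ = −F gives Δ = (-0.861, -0.445).
Then the next iterate is (p, q)₁ = (-1.361, 2.055).
Round to (-1.361, 2.055) and repeat: F = (-0.76729, 8.56863), J = [[-3.110, 2.722], [7.07537, 7.90487]].
Δ = (-0.670, -0.484), so (p, q)₂ = (-2.031, 1.571).

(-2.031, 1.571)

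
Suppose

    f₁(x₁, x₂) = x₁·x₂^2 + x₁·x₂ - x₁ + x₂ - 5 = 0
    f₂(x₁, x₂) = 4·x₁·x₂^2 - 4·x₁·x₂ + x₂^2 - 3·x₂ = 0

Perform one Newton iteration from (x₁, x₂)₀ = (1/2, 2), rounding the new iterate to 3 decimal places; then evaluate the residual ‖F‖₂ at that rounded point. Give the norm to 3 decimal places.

7.000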